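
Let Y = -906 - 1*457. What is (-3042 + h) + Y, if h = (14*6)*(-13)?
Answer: -5497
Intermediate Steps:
Y = -1363 (Y = -906 - 457 = -1363)
h = -1092 (h = 84*(-13) = -1092)
(-3042 + h) + Y = (-3042 - 1092) - 1363 = -4134 - 1363 = -5497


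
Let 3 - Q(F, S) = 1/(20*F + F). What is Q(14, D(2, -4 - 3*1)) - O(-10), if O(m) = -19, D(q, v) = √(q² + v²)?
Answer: 6467/294 ≈ 21.997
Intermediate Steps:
Q(F, S) = 3 - 1/(21*F) (Q(F, S) = 3 - 1/(20*F + F) = 3 - 1/(21*F))
Q(14, D(2, -4 - 3*1)) - O(-10) = (3 - 1/21/14) - 1*(-19) = (3 - 1/21*1/14) + 19 = (3 - 1/294) + 19 = 881/294 + 19 = 6467/294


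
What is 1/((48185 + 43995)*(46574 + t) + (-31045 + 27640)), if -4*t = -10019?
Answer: 1/4524075770 ≈ 2.2104e-10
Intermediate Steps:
t = 10019/4 (t = -1/4*(-10019) = 10019/4 ≈ 2504.8)
1/((48185 + 43995)*(46574 + t) + (-31045 + 27640)) = 1/((48185 + 43995)*(46574 + 10019/4) + (-31045 + 27640)) = 1/(92180*(196315/4) - 3405) = 1/(4524079175 - 3405) = 1/4524075770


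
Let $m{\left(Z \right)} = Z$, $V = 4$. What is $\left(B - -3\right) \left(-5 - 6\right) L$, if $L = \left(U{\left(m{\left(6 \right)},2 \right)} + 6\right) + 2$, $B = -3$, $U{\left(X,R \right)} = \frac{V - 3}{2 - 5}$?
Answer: $0$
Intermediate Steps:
$U{\left(X,R \right)} = - \frac{1}{3}$ ($U{\left(X,R \right)} = \frac{4 - 3}{2 - 5} = 1 \frac{1}{-3} = 1 \left(- \frac{1}{3}\right) = - \frac{1}{3}$)
$L = \frac{23}{3}$ ($L = \left(- \frac{1}{3} + 6\right) + 2 = \frac{17}{3} + 2 = \frac{23}{3} \approx 7.6667$)
$\left(B - -3\right) \left(-5 - 6\right) L = \left(-3 - -3\right) \left(-5 - 6\right) \frac{23}{3} = \left(-3 + 3\right) \left(-11\right) \frac{23}{3} = 0 \left(-11\right) \frac{23}{3} = 0 \cdot \frac{23}{3} = 0$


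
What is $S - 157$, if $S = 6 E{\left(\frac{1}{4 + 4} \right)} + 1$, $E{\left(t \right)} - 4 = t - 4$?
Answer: $- \frac{621}{4} \approx -155.25$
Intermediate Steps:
$E{\left(t \right)} = t$ ($E{\left(t \right)} = 4 + \left(t - 4\right) = 4 + \left(-4 + t\right) = t$)
$S = \frac{7}{4}$ ($S = \frac{6}{4 + 4} + 1 = \frac{6}{8} + 1 = 6 \cdot \frac{1}{8} + 1 = \frac{3}{4} + 1 = \frac{7}{4} \approx 1.75$)
$S - 157 = \frac{7}{4} - 157 = - \frac{621}{4}$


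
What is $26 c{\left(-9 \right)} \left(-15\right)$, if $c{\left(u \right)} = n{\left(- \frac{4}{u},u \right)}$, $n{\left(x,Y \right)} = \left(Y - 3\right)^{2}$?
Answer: $-56160$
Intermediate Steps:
$n{\left(x,Y \right)} = \left(-3 + Y\right)^{2}$
$c{\left(u \right)} = \left(-3 + u\right)^{2}$
$26 c{\left(-9 \right)} \left(-15\right) = 26 \left(-3 - 9\right)^{2} \left(-15\right) = 26 \left(-12\right)^{2} \left(-15\right) = 26 \cdot 144 \left(-15\right) = 3744 \left(-15\right) = -56160$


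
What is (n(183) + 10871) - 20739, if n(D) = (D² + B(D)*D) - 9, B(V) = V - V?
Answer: 23612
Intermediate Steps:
B(V) = 0
n(D) = -9 + D² (n(D) = (D² + 0*D) - 9 = (D² + 0) - 9 = D² - 9 = -9 + D²)
(n(183) + 10871) - 20739 = ((-9 + 183²) + 10871) - 20739 = ((-9 + 33489) + 10871) - 20739 = (33480 + 10871) - 20739 = 44351 - 20739 = 23612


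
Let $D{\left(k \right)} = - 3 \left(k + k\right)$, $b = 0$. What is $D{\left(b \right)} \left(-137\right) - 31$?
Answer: $-31$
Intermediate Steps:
$D{\left(k \right)} = - 6 k$ ($D{\left(k \right)} = - 3 \cdot 2 k = - 6 k$)
$D{\left(b \right)} \left(-137\right) - 31 = \left(-6\right) 0 \left(-137\right) - 31 = 0 \left(-137\right) - 31 = 0 - 31 = -31$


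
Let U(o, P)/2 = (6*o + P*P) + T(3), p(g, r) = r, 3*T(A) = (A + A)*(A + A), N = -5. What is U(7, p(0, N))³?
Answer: 3944312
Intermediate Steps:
T(A) = 4*A²/3 (T(A) = ((A + A)*(A + A))/3 = ((2*A)*(2*A))/3 = (4*A²)/3 = 4*A²/3)
U(o, P) = 24 + 2*P² + 12*o (U(o, P) = 2*((6*o + P*P) + (4/3)*3²) = 2*((6*o + P²) + (4/3)*9) = 2*((P² + 6*o) + 12) = 2*(12 + P² + 6*o) = 24 + 2*P² + 12*o)
U(7, p(0, N))³ = (24 + 2*(-5)² + 12*7)³ = (24 + 2*25 + 84)³ = (24 + 50 + 84)³ = 158³ = 3944312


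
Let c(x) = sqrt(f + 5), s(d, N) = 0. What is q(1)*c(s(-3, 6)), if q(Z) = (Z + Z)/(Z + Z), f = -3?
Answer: sqrt(2) ≈ 1.4142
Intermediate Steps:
q(Z) = 1 (q(Z) = (2*Z)/((2*Z)) = (2*Z)*(1/(2*Z)) = 1)
c(x) = sqrt(2) (c(x) = sqrt(-3 + 5) = sqrt(2))
q(1)*c(s(-3, 6)) = 1*sqrt(2) = sqrt(2)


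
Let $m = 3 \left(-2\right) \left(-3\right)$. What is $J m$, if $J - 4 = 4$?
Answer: $144$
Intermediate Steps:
$J = 8$ ($J = 4 + 4 = 8$)
$m = 18$ ($m = \left(-6\right) \left(-3\right) = 18$)
$J m = 8 \cdot 18 = 144$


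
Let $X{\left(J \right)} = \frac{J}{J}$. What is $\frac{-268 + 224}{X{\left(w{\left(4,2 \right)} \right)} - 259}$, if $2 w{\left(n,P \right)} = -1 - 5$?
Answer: $\frac{22}{129} \approx 0.17054$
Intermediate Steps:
$w{\left(n,P \right)} = -3$ ($w{\left(n,P \right)} = \frac{-1 - 5}{2} = \frac{1}{2} \left(-6\right) = -3$)
$X{\left(J \right)} = 1$
$\frac{-268 + 224}{X{\left(w{\left(4,2 \right)} \right)} - 259} = \frac{-268 + 224}{1 - 259} = - \frac{44}{-258} = \left(-44\right) \left(- \frac{1}{258}\right) = \frac{22}{129}$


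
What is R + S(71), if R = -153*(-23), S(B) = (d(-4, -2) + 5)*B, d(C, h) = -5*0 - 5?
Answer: 3519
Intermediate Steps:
d(C, h) = -5 (d(C, h) = 0 - 5 = -5)
S(B) = 0 (S(B) = (-5 + 5)*B = 0*B = 0)
R = 3519
R + S(71) = 3519 + 0 = 3519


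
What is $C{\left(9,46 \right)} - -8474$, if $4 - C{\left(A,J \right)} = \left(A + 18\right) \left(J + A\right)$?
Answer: $6993$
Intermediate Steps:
$C{\left(A,J \right)} = 4 - \left(18 + A\right) \left(A + J\right)$ ($C{\left(A,J \right)} = 4 - \left(A + 18\right) \left(J + A\right) = 4 - \left(18 + A\right) \left(A + J\right)$)
$C{\left(9,46 \right)} - -8474 = \left(4 - 9^{2} - 162 - 828 - 9 \cdot 46\right) - -8474 = \left(4 - 81 - 162 - 828 - 414\right) + 8474 = -1481 + 8474 = 6993$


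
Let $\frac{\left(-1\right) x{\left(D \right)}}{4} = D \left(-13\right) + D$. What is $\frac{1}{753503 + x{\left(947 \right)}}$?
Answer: $\frac{1}{798959} \approx 1.2516 \cdot 10^{-6}$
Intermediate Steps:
$x{\left(D \right)} = 48 D$ ($x{\left(D \right)} = - 4 \left(D \left(-13\right) + D\right) = - 4 \left(- 13 D + D\right) = - 4 \left(- 12 D\right) = 48 D$)
$\frac{1}{753503 + x{\left(947 \right)}} = \frac{1}{753503 + 48 \cdot 947} = \frac{1}{753503 + 45456} = \frac{1}{798959}$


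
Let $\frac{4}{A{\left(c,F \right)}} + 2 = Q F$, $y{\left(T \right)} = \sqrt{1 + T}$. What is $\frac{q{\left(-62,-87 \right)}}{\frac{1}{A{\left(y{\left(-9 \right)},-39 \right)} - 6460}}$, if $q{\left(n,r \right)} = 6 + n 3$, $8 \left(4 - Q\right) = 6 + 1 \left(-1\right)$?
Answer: $\frac{1243038960}{1069} \approx 1.1628 \cdot 10^{6}$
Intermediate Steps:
$Q = \frac{27}{8}$ ($Q = 4 - \frac{6 + 1 \left(-1\right)}{8} = 4 - \frac{6 - 1}{8} = 4 - \frac{5}{8} = \frac{27}{8} \approx 3.375$)
$A{\left(c,F \right)} = \frac{4}{-2 + \frac{27 F}{8}}$
$q{\left(n,r \right)} = 6 + 3 n$
$\frac{q{\left(-62,-87 \right)}}{\frac{1}{A{\left(y{\left(-9 \right)},-39 \right)} - 6460}} = \frac{6 + 3 \left(-62\right)}{\frac{1}{\frac{32}{-16 + 27 \left(-39\right)} - 6460}} = \frac{6 - 186}{\frac{1}{\frac{32}{-16 - 1053} - 6460}} = - \frac{180}{\frac{1}{\frac{32}{-1069} - 6460}} = - \frac{180}{\frac{1}{32 \left(- \frac{1}{1069}\right) - 6460}} = - \frac{180}{\frac{1}{- \frac{32}{1069} - 6460}} = - \frac{180}{\frac{1}{- \frac{6905772}{1069}}} = - \frac{180}{- \frac{1069}{6905772}} = \left(-180\right) \left(- \frac{6905772}{1069}\right) = \frac{1243038960}{1069}$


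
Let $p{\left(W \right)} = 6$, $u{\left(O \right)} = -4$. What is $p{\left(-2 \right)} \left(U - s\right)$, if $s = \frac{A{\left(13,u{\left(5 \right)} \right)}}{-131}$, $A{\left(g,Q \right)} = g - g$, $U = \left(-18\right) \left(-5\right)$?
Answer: $540$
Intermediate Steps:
$U = 90$
$A{\left(g,Q \right)} = 0$
$s = 0$ ($s = \frac{0}{-131} = 0 \left(- \frac{1}{131}\right) = 0$)
$p{\left(-2 \right)} \left(U - s\right) = 6 \left(90 - 0\right) = 6 \left(90 + 0\right) = 6 \cdot 90 = 540$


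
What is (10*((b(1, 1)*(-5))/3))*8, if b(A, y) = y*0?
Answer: 0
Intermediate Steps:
b(A, y) = 0
(10*((b(1, 1)*(-5))/3))*8 = (10*((0*(-5))/3))*8 = (10*(0*(1/3)))*8 = (10*0)*8 = 0*8 = 0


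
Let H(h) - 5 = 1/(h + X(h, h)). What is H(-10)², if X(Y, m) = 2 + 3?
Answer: 576/25 ≈ 23.040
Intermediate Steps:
X(Y, m) = 5
H(h) = 5 + 1/(5 + h) (H(h) = 5 + 1/(h + 5) = 5 + 1/(5 + h))
H(-10)² = ((26 + 5*(-10))/(5 - 10))² = ((26 - 50)/(-5))² = (-⅕*(-24))² = (24/5)² = 576/25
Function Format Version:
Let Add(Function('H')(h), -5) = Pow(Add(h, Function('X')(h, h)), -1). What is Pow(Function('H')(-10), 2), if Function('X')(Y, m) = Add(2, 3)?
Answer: Rational(576, 25) ≈ 23.040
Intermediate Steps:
Function('X')(Y, m) = 5
Function('H')(h) = Add(5, Pow(Add(5, h), -1)) (Function('H')(h) = Add(5, Pow(Add(h, 5), -1)) = Add(5, Pow(Add(5, h), -1)))
Pow(Function('H')(-10), 2) = Pow(Mul(Pow(Add(5, -10), -1), Add(26, Mul(5, -10))), 2) = Pow(Mul(Pow(-5, -1), Add(26, -50)), 2) = Pow(Mul(Rational(-1, 5), -24), 2) = Pow(Rational(24, 5), 2) = Rational(576, 25)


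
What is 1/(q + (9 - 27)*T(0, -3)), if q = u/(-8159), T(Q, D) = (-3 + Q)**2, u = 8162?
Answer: -8159/1329920 ≈ -0.0061350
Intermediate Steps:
q = -8162/8159 (q = 8162/(-8159) = 8162*(-1/8159) = -8162/8159 ≈ -1.0004)
1/(q + (9 - 27)*T(0, -3)) = 1/(-8162/8159 + (9 - 27)*(-3 + 0)**2) = 1/(-8162/8159 - 18*(-3)**2) = 1/(-8162/8159 - 18*9) = 1/(-8162/8159 - 162) = 1/(-1329920/8159) = -8159/1329920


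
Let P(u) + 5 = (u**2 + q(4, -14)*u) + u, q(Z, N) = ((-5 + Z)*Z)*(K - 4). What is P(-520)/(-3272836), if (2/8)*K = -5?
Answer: -219955/3272836 ≈ -0.067206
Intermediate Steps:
K = -20 (K = 4*(-5) = -20)
q(Z, N) = -24*Z*(-5 + Z) (q(Z, N) = ((-5 + Z)*Z)*(-20 - 4) = (Z*(-5 + Z))*(-24) = -24*Z*(-5 + Z))
P(u) = -5 + u**2 + 97*u (P(u) = -5 + ((u**2 + (24*4*(5 - 1*4))*u) + u) = -5 + ((u**2 + (24*4*(5 - 4))*u) + u) = -5 + ((u**2 + (24*4*1)*u) + u) = -5 + ((u**2 + 96*u) + u) = -5 + (u**2 + 97*u) = -5 + u**2 + 97*u)
P(-520)/(-3272836) = (-5 + (-520)**2 + 97*(-520))/(-3272836) = (-5 + 270400 - 50440)*(-1/3272836) = 219955*(-1/3272836) = -219955/3272836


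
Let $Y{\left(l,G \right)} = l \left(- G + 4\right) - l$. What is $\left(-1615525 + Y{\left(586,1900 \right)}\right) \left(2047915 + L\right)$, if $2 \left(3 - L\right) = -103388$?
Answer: $-5725992559204$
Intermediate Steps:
$L = 51697$ ($L = 3 - -51694 = 3 + 51694 = 51697$)
$Y{\left(l,G \right)} = - l + l \left(4 - G\right)$ ($Y{\left(l,G \right)} = l \left(4 - G\right) - l = - l + l \left(4 - G\right)$)
$\left(-1615525 + Y{\left(586,1900 \right)}\right) \left(2047915 + L\right) = \left(-1615525 + 586 \left(3 - 1900\right)\right) \left(2047915 + 51697\right) = \left(-1615525 + 586 \left(3 - 1900\right)\right) 2099612 = \left(-1615525 + 586 \left(-1897\right)\right) 2099612 = \left(-1615525 - 1111642\right) 2099612 = \left(-2727167\right) 2099612 = -5725992559204$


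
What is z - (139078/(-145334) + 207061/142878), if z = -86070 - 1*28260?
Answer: -1187038122429025/10382515626 ≈ -1.1433e+5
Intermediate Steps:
z = -114330 (z = -86070 - 28260 = -114330)
z - (139078/(-145334) + 207061/142878) = -114330 - (139078/(-145334) + 207061/142878) = -114330 - (139078*(-1/145334) + 207061*(1/142878)) = -114330 - (-69539/72667 + 207061/142878) = -114330 - 1*5110908445/10382515626 = -114330 - 5110908445/10382515626 = -1187038122429025/10382515626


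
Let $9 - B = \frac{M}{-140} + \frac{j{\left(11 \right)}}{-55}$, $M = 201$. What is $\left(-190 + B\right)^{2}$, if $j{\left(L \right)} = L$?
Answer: $\frac{630562321}{19600} \approx 32172.0$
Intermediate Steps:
$B = \frac{1489}{140}$ ($B = 9 - \left(\frac{201}{-140} + \frac{11}{-55}\right) = 9 - \left(201 \left(- \frac{1}{140}\right) + 11 \left(- \frac{1}{55}\right)\right) = 9 - \left(- \frac{201}{140} - \frac{1}{5}\right) = 9 - - \frac{229}{140} = 9 + \frac{229}{140} = \frac{1489}{140} \approx 10.636$)
$\left(-190 + B\right)^{2} = \left(-190 + \frac{1489}{140}\right)^{2} = \left(- \frac{25111}{140}\right)^{2} = \frac{630562321}{19600}$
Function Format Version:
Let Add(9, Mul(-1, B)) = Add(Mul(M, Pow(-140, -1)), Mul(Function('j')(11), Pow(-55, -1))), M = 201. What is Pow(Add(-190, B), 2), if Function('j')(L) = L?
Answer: Rational(630562321, 19600) ≈ 32172.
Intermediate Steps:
B = Rational(1489, 140) (B = Add(9, Mul(-1, Add(Mul(201, Pow(-140, -1)), Mul(11, Pow(-55, -1))))) = Add(9, Mul(-1, Add(Mul(201, Rational(-1, 140)), Mul(11, Rational(-1, 55))))) = Add(9, Mul(-1, Add(Rational(-201, 140), Rational(-1, 5)))) = Add(9, Mul(-1, Rational(-229, 140))) = Add(9, Rational(229, 140)) = Rational(1489, 140) ≈ 10.636)
Pow(Add(-190, B), 2) = Pow(Add(-190, Rational(1489, 140)), 2) = Pow(Rational(-25111, 140), 2) = Rational(630562321, 19600)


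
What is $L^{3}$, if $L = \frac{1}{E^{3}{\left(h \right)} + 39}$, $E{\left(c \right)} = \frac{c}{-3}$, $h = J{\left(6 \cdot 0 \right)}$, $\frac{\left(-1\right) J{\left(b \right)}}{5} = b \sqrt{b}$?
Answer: $\frac{1}{59319} \approx 1.6858 \cdot 10^{-5}$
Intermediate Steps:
$J{\left(b \right)} = - 5 b^{\frac{3}{2}}$ ($J{\left(b \right)} = - 5 b \sqrt{b} = - 5 b^{\frac{3}{2}}$)
$h = 0$ ($h = - 5 \left(6 \cdot 0\right)^{\frac{3}{2}} = - 5 \cdot 0^{\frac{3}{2}} = \left(-5\right) 0 = 0$)
$E{\left(c \right)} = - \frac{c}{3}$ ($E{\left(c \right)} = c \left(- \frac{1}{3}\right) = - \frac{c}{3}$)
$L = \frac{1}{39}$ ($L = \frac{1}{\left(\left(- \frac{1}{3}\right) 0\right)^{3} + 39} = \frac{1}{0^{3} + 39} = \frac{1}{0 + 39} = \frac{1}{39} \approx 0.025641$)
$L^{3} = \left(\frac{1}{39}\right)^{3} = \frac{1}{59319}$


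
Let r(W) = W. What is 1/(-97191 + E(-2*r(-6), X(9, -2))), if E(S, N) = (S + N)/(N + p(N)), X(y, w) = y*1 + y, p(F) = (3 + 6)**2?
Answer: -33/3207293 ≈ -1.0289e-5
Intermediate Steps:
p(F) = 81 (p(F) = 9**2 = 81)
X(y, w) = 2*y (X(y, w) = y + y = 2*y)
E(S, N) = (N + S)/(81 + N) (E(S, N) = (S + N)/(N + 81) = (N + S)/(81 + N))
1/(-97191 + E(-2*r(-6), X(9, -2))) = 1/(-97191 + (2*9 - 2*(-6))/(81 + 2*9)) = 1/(-97191 + (18 + 12)/(81 + 18)) = 1/(-97191 + 30/99) = 1/(-97191 + (1/99)*30) = 1/(-97191 + 10/33) = 1/(-3207293/33) = -33/3207293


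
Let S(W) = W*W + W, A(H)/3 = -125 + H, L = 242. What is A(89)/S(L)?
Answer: -2/1089 ≈ -0.0018365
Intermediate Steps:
A(H) = -375 + 3*H (A(H) = 3*(-125 + H) = -375 + 3*H)
S(W) = W + W² (S(W) = W² + W = W + W²)
A(89)/S(L) = (-375 + 3*89)/((242*(1 + 242))) = (-375 + 267)/((242*243)) = -108/58806 = -108*1/58806 = -2/1089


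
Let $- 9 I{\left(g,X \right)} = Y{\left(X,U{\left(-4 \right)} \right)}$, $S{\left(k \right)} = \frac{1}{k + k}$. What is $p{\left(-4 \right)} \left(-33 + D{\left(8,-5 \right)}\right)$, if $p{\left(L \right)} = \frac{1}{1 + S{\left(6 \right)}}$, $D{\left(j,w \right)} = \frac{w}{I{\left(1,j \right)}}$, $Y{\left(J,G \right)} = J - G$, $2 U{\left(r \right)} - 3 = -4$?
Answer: $- \frac{5652}{221} \approx -25.575$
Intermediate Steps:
$U{\left(r \right)} = - \frac{1}{2}$ ($U{\left(r \right)} = \frac{3}{2} + \frac{1}{2} \left(-4\right) = \frac{3}{2} - 2 = - \frac{1}{2}$)
$S{\left(k \right)} = \frac{1}{2 k}$
$I{\left(g,X \right)} = - \frac{1}{18} - \frac{X}{9}$ ($I{\left(g,X \right)} = - \frac{X - - \frac{1}{2}}{9} = - \frac{X + \frac{1}{2}}{9} = - \frac{\frac{1}{2} + X}{9} = - \frac{1}{18} - \frac{X}{9}$)
$D{\left(j,w \right)} = \frac{w}{- \frac{1}{18} - \frac{j}{9}}$
$p{\left(L \right)} = \frac{12}{13}$ ($p{\left(L \right)} = \frac{1}{1 + \frac{1}{2 \cdot 6}} = \frac{1}{1 + \frac{1}{2} \cdot \frac{1}{6}} = \frac{1}{1 + \frac{1}{12}} = \frac{1}{\frac{13}{12}} = \frac{12}{13}$)
$p{\left(-4 \right)} \left(-33 + D{\left(8,-5 \right)}\right) = \frac{12 \left(-33 - - \frac{90}{1 + 2 \cdot 8}\right)}{13} = \frac{12 \left(-33 - - \frac{90}{1 + 16}\right)}{13} = \frac{12 \left(-33 - - \frac{90}{17}\right)}{13} = \frac{12 \left(-33 - \left(-90\right) \frac{1}{17}\right)}{13} = \frac{12 \left(-33 + \frac{90}{17}\right)}{13} = \frac{12}{13} \left(- \frac{471}{17}\right) = - \frac{5652}{221}$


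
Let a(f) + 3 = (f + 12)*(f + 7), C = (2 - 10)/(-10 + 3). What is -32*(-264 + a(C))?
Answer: 250848/49 ≈ 5119.3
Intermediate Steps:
C = 8/7 (C = -8/(-7) = -8*(-⅐) = 8/7 ≈ 1.1429)
a(f) = -3 + (7 + f)*(12 + f) (a(f) = -3 + (f + 12)*(f + 7) = -3 + (12 + f)*(7 + f) = -3 + (7 + f)*(12 + f))
-32*(-264 + a(C)) = -32*(-264 + (81 + (8/7)² + 19*(8/7))) = -32*(-264 + (81 + 64/49 + 152/7)) = -32*(-264 + 5097/49) = -32*(-7839/49) = 250848/49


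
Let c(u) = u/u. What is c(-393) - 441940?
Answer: -441939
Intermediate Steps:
c(u) = 1
c(-393) - 441940 = 1 - 441940 = -441939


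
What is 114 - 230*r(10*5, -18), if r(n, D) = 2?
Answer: -346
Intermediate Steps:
114 - 230*r(10*5, -18) = 114 - 230*2 = 114 - 460 = -346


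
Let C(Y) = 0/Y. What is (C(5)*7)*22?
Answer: 0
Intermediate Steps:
C(Y) = 0
(C(5)*7)*22 = (0*7)*22 = 0*22 = 0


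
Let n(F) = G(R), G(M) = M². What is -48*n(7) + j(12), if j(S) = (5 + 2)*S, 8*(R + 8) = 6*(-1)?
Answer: -3591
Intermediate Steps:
R = -35/4 (R = -8 + (6*(-1))/8 = -8 + (⅛)*(-6) = -8 - ¾ = -35/4 ≈ -8.7500)
n(F) = 1225/16 (n(F) = (-35/4)² = 1225/16)
j(S) = 7*S
-48*n(7) + j(12) = -48*1225/16 + 7*12 = -3675 + 84 = -3591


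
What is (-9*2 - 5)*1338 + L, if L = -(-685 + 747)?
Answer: -30836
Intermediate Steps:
L = -62 (L = -1*62 = -62)
(-9*2 - 5)*1338 + L = (-9*2 - 5)*1338 - 62 = (-18 - 5)*1338 - 62 = -23*1338 - 62 = -30774 - 62 = -30836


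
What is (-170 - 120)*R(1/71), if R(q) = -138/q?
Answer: 2841420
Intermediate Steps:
(-170 - 120)*R(1/71) = (-170 - 120)*(-138/(1/71)) = -(-40020)/1/71 = -(-40020)*71 = -290*(-9798) = 2841420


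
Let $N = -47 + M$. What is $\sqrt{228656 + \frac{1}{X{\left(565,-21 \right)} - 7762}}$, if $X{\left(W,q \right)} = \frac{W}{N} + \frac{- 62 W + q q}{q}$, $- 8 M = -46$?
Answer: $\frac{\sqrt{458278370777804627}}{1415707} \approx 478.18$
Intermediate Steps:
$M = \frac{23}{4}$ ($M = \left(- \frac{1}{8}\right) \left(-46\right) = \frac{23}{4} \approx 5.75$)
$N = - \frac{165}{4}$ ($N = -47 + \frac{23}{4} = - \frac{165}{4} \approx -41.25$)
$X{\left(W,q \right)} = - \frac{4 W}{165} + \frac{q^{2} - 62 W}{q}$ ($X{\left(W,q \right)} = \frac{W}{- \frac{165}{4}} + \frac{- 62 W + q q}{q} = W \left(- \frac{4}{165}\right) + \frac{- 62 W + q^{2}}{q} = - \frac{4 W}{165} + \frac{q^{2} - 62 W}{q}$)
$\sqrt{228656 + \frac{1}{X{\left(565,-21 \right)} - 7762}} = \sqrt{228656 + \frac{1}{\left(-21 - \frac{452}{33} - \frac{35030}{-21}\right) - 7762}} = \sqrt{228656 + \frac{1}{\left(-21 - \frac{452}{33} - 35030 \left(- \frac{1}{21}\right)\right) - 7762}} = \sqrt{228656 + \frac{1}{\left(-21 - \frac{452}{33} + \frac{35030}{21}\right) - 7762}} = \sqrt{228656 + \frac{1}{\frac{377315}{231} - 7762}} = \sqrt{228656 + \frac{1}{- \frac{1415707}{231}}} = \sqrt{228656 - \frac{231}{1415707}} = \sqrt{\frac{323709899561}{1415707}} = \frac{\sqrt{458278370777804627}}{1415707}$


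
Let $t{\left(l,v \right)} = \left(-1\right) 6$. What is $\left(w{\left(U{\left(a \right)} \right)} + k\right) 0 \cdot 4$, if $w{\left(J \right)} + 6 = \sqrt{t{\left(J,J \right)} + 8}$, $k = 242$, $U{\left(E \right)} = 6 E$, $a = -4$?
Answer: $0$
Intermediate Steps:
$t{\left(l,v \right)} = -6$
$w{\left(J \right)} = -6 + \sqrt{2}$ ($w{\left(J \right)} = -6 + \sqrt{-6 + 8} = -6 + \sqrt{2}$)
$\left(w{\left(U{\left(a \right)} \right)} + k\right) 0 \cdot 4 = \left(\left(-6 + \sqrt{2}\right) + 242\right) 0 \cdot 4 = \left(236 + \sqrt{2}\right) 0 = 0$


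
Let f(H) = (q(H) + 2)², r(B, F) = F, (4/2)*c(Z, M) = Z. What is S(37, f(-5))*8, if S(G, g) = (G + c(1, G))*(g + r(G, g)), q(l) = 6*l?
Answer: 470400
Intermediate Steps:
c(Z, M) = Z/2
f(H) = (2 + 6*H)² (f(H) = (6*H + 2)² = (2 + 6*H)²)
S(G, g) = 2*g*(½ + G) (S(G, g) = (G + (½)*1)*(g + g) = (G + ½)*(2*g) = (½ + G)*(2*g) = 2*g*(½ + G))
S(37, f(-5))*8 = ((4*(1 + 3*(-5))²)*(1 + 2*37))*8 = ((4*(1 - 15)²)*(1 + 74))*8 = ((4*(-14)²)*75)*8 = ((4*196)*75)*8 = (784*75)*8 = 58800*8 = 470400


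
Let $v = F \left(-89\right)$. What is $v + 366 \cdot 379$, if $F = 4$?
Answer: $138358$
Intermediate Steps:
$v = -356$ ($v = 4 \left(-89\right) = -356$)
$v + 366 \cdot 379 = -356 + 366 \cdot 379 = -356 + 138714 = 138358$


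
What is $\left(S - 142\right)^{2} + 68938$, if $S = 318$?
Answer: $99914$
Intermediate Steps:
$\left(S - 142\right)^{2} + 68938 = \left(318 - 142\right)^{2} + 68938 = 176^{2} + 68938 = 30976 + 68938 = 99914$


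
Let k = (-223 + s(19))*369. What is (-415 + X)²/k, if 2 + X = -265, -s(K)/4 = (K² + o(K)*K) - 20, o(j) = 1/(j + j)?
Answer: -465124/586341 ≈ -0.79327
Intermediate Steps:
o(j) = 1/(2*j)
s(K) = 78 - 4*K² (s(K) = -4*((K² + (1/(2*K))*K) - 20) = -4*((K² + ½) - 20) = -4*((½ + K²) - 20) = -4*(-39/2 + K²) = 78 - 4*K²)
k = -586341 (k = (-223 + (78 - 4*19²))*369 = (-223 + (78 - 4*361))*369 = (-223 + (78 - 1444))*369 = (-223 - 1366)*369 = -1589*369 = -586341)
X = -267 (X = -2 - 265 = -267)
(-415 + X)²/k = (-415 - 267)²/(-586341) = (-682)²*(-1/586341) = 465124*(-1/586341) = -465124/586341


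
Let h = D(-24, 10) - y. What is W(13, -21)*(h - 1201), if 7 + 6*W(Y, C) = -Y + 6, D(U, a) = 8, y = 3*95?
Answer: 10346/3 ≈ 3448.7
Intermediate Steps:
y = 285
h = -277 (h = 8 - 1*285 = 8 - 285 = -277)
W(Y, C) = -⅙ - Y/6 (W(Y, C) = -7/6 + (-Y + 6)/6 = -7/6 + (6 - Y)/6 = -7/6 + (1 - Y/6) = -⅙ - Y/6)
W(13, -21)*(h - 1201) = (-⅙ - ⅙*13)*(-277 - 1201) = (-⅙ - 13/6)*(-1478) = -7/3*(-1478) = 10346/3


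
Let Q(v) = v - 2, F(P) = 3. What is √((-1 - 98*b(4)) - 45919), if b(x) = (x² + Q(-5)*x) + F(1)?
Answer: I*√45038 ≈ 212.22*I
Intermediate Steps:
Q(v) = -2 + v
b(x) = 3 + x² - 7*x (b(x) = (x² + (-2 - 5)*x) + 3 = (x² - 7*x) + 3 = 3 + x² - 7*x)
√((-1 - 98*b(4)) - 45919) = √((-1 - 98*(3 + 4² - 7*4)) - 45919) = √((-1 - 98*(3 + 16 - 28)) - 45919) = √((-1 - 98*(-9)) - 45919) = √((-1 + 882) - 45919) = √(881 - 45919) = √(-45038) = I*√45038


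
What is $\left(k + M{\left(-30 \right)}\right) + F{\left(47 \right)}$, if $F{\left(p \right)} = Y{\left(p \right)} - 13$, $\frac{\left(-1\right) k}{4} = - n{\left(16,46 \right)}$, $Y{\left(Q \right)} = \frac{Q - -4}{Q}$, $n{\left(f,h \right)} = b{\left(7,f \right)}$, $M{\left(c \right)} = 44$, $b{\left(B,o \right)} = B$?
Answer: $\frac{2824}{47} \approx 60.085$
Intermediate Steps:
$n{\left(f,h \right)} = 7$
$Y{\left(Q \right)} = \frac{4 + Q}{Q}$ ($Y{\left(Q \right)} = \frac{Q + 4}{Q} = \frac{4 + Q}{Q}$)
$k = 28$ ($k = - 4 \left(\left(-1\right) 7\right) = \left(-4\right) \left(-7\right) = 28$)
$F{\left(p \right)} = -13 + \frac{4 + p}{p}$ ($F{\left(p \right)} = \frac{4 + p}{p} - 13 = -13 + \frac{4 + p}{p}$)
$\left(k + M{\left(-30 \right)}\right) + F{\left(47 \right)} = \left(28 + 44\right) - \left(12 - \frac{4}{47}\right) = 72 + \left(-12 + 4 \cdot \frac{1}{47}\right) = 72 + \left(-12 + \frac{4}{47}\right) = 72 - \frac{560}{47} = \frac{2824}{47}$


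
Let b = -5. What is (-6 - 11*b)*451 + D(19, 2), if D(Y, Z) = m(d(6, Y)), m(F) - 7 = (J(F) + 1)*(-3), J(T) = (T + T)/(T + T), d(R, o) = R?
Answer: 22100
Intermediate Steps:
J(T) = 1 (J(T) = (2*T)/((2*T)) = (2*T)*(1/(2*T)) = 1)
m(F) = 1 (m(F) = 7 + (1 + 1)*(-3) = 7 + 2*(-3) = 7 - 6 = 1)
D(Y, Z) = 1
(-6 - 11*b)*451 + D(19, 2) = (-6 - 11*(-5))*451 + 1 = (-6 + 55)*451 + 1 = 49*451 + 1 = 22099 + 1 = 22100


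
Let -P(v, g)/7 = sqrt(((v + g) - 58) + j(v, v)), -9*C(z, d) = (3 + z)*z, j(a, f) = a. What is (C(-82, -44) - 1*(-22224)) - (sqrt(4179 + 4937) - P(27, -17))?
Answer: 193538/9 - 2*sqrt(2279) - 7*I*sqrt(21) ≈ 21409.0 - 32.078*I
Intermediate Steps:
C(z, d) = -z*(3 + z)/9 (C(z, d) = -(3 + z)*z/9 = -z*(3 + z)/9)
P(v, g) = -7*sqrt(-58 + g + 2*v) (P(v, g) = -7*sqrt(((v + g) - 58) + v) = -7*sqrt(((g + v) - 58) + v) = -7*sqrt((-58 + g + v) + v) = -7*sqrt(-58 + g + 2*v))
(C(-82, -44) - 1*(-22224)) - (sqrt(4179 + 4937) - P(27, -17)) = (-1/9*(-82)*(3 - 82) - 1*(-22224)) - (sqrt(4179 + 4937) - (-7)*sqrt(-58 - 17 + 2*27)) = (-1/9*(-82)*(-79) + 22224) - (sqrt(9116) - (-7)*sqrt(-58 - 17 + 54)) = (-6478/9 + 22224) - (2*sqrt(2279) - (-7)*sqrt(-21)) = 193538/9 - (2*sqrt(2279) - (-7)*I*sqrt(21)) = 193538/9 - (2*sqrt(2279) + 7*I*sqrt(21)) = 193538/9 + (-2*sqrt(2279) - 7*I*sqrt(21)) = 193538/9 - 2*sqrt(2279) - 7*I*sqrt(21)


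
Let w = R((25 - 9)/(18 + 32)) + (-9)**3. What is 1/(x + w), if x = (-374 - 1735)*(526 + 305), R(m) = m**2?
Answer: -625/1095817436 ≈ -5.7035e-7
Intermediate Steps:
w = -455561/625 (w = ((25 - 9)/(18 + 32))**2 + (-9)**3 = (16/50)**2 - 729 = (16*(1/50))**2 - 729 = (8/25)**2 - 729 = 64/625 - 729 = -455561/625 ≈ -728.90)
x = -1752579 (x = -2109*831 = -1752579)
1/(x + w) = 1/(-1752579 - 455561/625) = 1/(-1095817436/625) = -625/1095817436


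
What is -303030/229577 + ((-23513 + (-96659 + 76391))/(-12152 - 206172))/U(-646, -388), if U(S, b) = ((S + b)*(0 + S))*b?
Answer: -902439896594873983/683692848955924544 ≈ -1.3200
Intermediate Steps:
U(S, b) = S*b*(S + b) (U(S, b) = ((S + b)*S)*b = (S*(S + b))*b = S*b*(S + b))
-303030/229577 + ((-23513 + (-96659 + 76391))/(-12152 - 206172))/U(-646, -388) = -303030/229577 + ((-23513 + (-96659 + 76391))/(-12152 - 206172))/((-646*(-388)*(-646 - 388))) = -303030*1/229577 + ((-23513 - 20268)/(-218324))/((-646*(-388)*(-1034))) = -303030/229577 - 43781*(-1/218324)/(-259170032) = -303030/229577 + (43781/218324)*(-1/259170032) = -303030/229577 - 43781/56583038066368 = -902439896594873983/683692848955924544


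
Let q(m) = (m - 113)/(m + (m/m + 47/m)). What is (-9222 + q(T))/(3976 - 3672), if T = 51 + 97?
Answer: -14556557/479864 ≈ -30.335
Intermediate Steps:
T = 148
q(m) = (-113 + m)/(1 + m + 47/m) (q(m) = (-113 + m)/(m + (1 + 47/m)) = (-113 + m)/(1 + m + 47/m))
(-9222 + q(T))/(3976 - 3672) = (-9222 + 148*(-113 + 148)/(47 + 148 + 148**2))/(3976 - 3672) = (-9222 + 148*35/(47 + 148 + 21904))/304 = (-9222 + 148*35/22099)*(1/304) = (-9222 + 148*(1/22099)*35)*(1/304) = (-9222 + 740/3157)*(1/304) = -29113114/3157*1/304 = -14556557/479864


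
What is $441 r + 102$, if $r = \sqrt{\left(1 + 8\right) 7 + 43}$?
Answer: $102 + 441 \sqrt{106} \approx 4642.4$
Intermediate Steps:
$r = \sqrt{106}$ ($r = \sqrt{9 \cdot 7 + 43} = \sqrt{63 + 43} = \sqrt{106} \approx 10.296$)
$441 r + 102 = 441 \sqrt{106} + 102 = 102 + 441 \sqrt{106}$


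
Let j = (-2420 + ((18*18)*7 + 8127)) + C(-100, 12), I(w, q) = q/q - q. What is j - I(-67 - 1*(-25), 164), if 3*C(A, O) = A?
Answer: 24314/3 ≈ 8104.7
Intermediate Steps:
C(A, O) = A/3
I(w, q) = 1 - q
j = 23825/3 (j = (-2420 + ((18*18)*7 + 8127)) + (⅓)*(-100) = (-2420 + (324*7 + 8127)) - 100/3 = (-2420 + (2268 + 8127)) - 100/3 = (-2420 + 10395) - 100/3 = 7975 - 100/3 = 23825/3 ≈ 7941.7)
j - I(-67 - 1*(-25), 164) = 23825/3 - (1 - 1*164) = 23825/3 - (1 - 164) = 23825/3 - 1*(-163) = 23825/3 + 163 = 24314/3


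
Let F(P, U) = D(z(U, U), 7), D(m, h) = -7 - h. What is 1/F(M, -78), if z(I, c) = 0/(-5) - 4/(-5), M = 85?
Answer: -1/14 ≈ -0.071429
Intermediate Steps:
z(I, c) = ⅘ (z(I, c) = 0*(-⅕) - 4*(-⅕) = 0 + ⅘ = ⅘)
F(P, U) = -14 (F(P, U) = -7 - 1*7 = -7 - 7 = -14)
1/F(M, -78) = 1/(-14) = -1/14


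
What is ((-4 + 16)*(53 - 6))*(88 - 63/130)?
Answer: 3208314/65 ≈ 49359.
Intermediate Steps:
((-4 + 16)*(53 - 6))*(88 - 63/130) = (12*47)*(88 - 63*1/130) = 564*(88 - 63/130) = 564*(11377/130) = 3208314/65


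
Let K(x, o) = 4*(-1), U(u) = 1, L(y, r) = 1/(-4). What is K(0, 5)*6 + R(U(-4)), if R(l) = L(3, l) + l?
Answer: -93/4 ≈ -23.250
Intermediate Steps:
L(y, r) = -1/4
K(x, o) = -4
R(l) = -1/4 + l
K(0, 5)*6 + R(U(-4)) = -4*6 + (-1/4 + 1) = -24 + 3/4 = -93/4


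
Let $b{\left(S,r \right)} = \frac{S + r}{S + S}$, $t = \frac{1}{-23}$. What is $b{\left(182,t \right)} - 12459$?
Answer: $- \frac{104302563}{8372} \approx -12459.0$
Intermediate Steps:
$t = - \frac{1}{23} \approx -0.043478$
$b{\left(S,r \right)} = \frac{S + r}{2 S}$
$b{\left(182,t \right)} - 12459 = \frac{182 - \frac{1}{23}}{2 \cdot 182} - 12459 = \frac{1}{2} \cdot \frac{1}{182} \cdot \frac{4185}{23} - 12459 = \frac{4185}{8372} - 12459 = - \frac{104302563}{8372}$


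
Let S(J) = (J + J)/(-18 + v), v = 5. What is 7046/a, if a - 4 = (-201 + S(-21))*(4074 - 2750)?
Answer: -45799/1701976 ≈ -0.026909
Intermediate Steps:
S(J) = -2*J/13 (S(J) = (J + J)/(-18 + 5) = (2*J)/(-13) = (2*J)*(-1/13) = -2*J/13)
a = -3403952/13 (a = 4 + (-201 - 2/13*(-21))*(4074 - 2750) = 4 + (-201 + 42/13)*1324 = 4 - 2571/13*1324 = 4 - 3404004/13 = -3403952/13 ≈ -2.6184e+5)
7046/a = 7046/(-3403952/13) = 7046*(-13/3403952) = -45799/1701976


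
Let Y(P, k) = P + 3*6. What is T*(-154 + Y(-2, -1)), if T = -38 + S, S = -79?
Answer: 16146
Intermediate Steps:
Y(P, k) = 18 + P (Y(P, k) = P + 18 = 18 + P)
T = -117 (T = -38 - 79 = -117)
T*(-154 + Y(-2, -1)) = -117*(-154 + (18 - 2)) = -117*(-154 + 16) = -117*(-138) = 16146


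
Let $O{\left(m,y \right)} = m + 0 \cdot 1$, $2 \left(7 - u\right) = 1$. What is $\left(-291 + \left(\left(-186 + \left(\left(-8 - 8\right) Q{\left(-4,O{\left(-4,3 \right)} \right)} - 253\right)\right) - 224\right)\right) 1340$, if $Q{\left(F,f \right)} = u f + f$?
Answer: $-635160$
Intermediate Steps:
$u = \frac{13}{2}$ ($u = 7 - \frac{1}{2} = \frac{13}{2} \approx 6.5$)
$O{\left(m,y \right)} = m$ ($O{\left(m,y \right)} = m + 0 = m$)
$Q{\left(F,f \right)} = \frac{15 f}{2}$ ($Q{\left(F,f \right)} = \frac{13 f}{2} + f = \frac{15 f}{2}$)
$\left(-291 + \left(\left(-186 + \left(\left(-8 - 8\right) Q{\left(-4,O{\left(-4,3 \right)} \right)} - 253\right)\right) - 224\right)\right) 1340 = \left(-291 - \left(663 - \left(-8 - 8\right) \frac{15}{2} \left(-4\right)\right)\right) 1340 = \left(-291 - 183\right) 1340 = \left(-474\right) 1340 = -635160$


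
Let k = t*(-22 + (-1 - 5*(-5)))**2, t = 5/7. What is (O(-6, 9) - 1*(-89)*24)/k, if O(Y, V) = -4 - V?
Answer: 14861/20 ≈ 743.05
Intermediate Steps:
t = 5/7 (t = 5*(1/7) = 5/7 ≈ 0.71429)
k = 20/7 (k = 5*(-22 + (-1 - 5*(-5)))**2/7 = 5*(-22 + (-1 + 25))**2/7 = 5*(-22 + 24)**2/7 = (5/7)*2**2 = (5/7)*4 = 20/7 ≈ 2.8571)
(O(-6, 9) - 1*(-89)*24)/k = ((-4 - 1*9) - 1*(-89)*24)/(20/7) = ((-4 - 9) + 89*24)*(7/20) = (-13 + 2136)*(7/20) = 2123*(7/20) = 14861/20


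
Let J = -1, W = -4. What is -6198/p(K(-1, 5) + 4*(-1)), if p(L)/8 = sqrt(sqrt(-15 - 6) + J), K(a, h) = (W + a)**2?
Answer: -3099/(4*sqrt(-1 + I*sqrt(21))) ≈ -224.37 + 278.62*I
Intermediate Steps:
K(a, h) = (-4 + a)**2
p(L) = 8*sqrt(-1 + I*sqrt(21)) (p(L) = 8*sqrt(sqrt(-15 - 6) - 1) = 8*sqrt(sqrt(-21) - 1) = 8*sqrt(I*sqrt(21) - 1) = 8*sqrt(-1 + I*sqrt(21)))
-6198/p(K(-1, 5) + 4*(-1)) = -6198*1/(8*sqrt(-1 + I*sqrt(21))) = -3099/(4*sqrt(-1 + I*sqrt(21)))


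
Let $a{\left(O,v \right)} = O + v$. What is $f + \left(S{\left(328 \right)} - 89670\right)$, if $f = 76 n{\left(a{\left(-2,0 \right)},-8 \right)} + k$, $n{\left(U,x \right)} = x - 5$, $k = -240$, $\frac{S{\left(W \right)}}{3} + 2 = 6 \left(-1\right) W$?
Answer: $-96808$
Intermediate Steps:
$S{\left(W \right)} = -6 - 18 W$ ($S{\left(W \right)} = -6 + 3 \cdot 6 \left(-1\right) W = -6 + 3 \left(- 6 W\right) = -6 - 18 W$)
$n{\left(U,x \right)} = -5 + x$
$f = -1228$ ($f = 76 \left(-5 - 8\right) - 240 = 76 \left(-13\right) - 240 = -988 - 240 = -1228$)
$f + \left(S{\left(328 \right)} - 89670\right) = -1228 - 95580 = -96808$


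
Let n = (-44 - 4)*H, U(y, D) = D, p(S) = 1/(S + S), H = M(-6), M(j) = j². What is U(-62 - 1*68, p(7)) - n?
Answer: 24193/14 ≈ 1728.1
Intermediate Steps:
H = 36 (H = (-6)² = 36)
p(S) = 1/(2*S)
n = -1728 (n = (-44 - 4)*36 = -48*36 = -1728)
U(-62 - 1*68, p(7)) - n = (½)/7 - 1*(-1728) = (½)*(⅐) + 1728 = 1/14 + 1728 = 24193/14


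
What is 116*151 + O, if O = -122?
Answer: 17394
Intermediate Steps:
116*151 + O = 116*151 - 122 = 17516 - 122 = 17394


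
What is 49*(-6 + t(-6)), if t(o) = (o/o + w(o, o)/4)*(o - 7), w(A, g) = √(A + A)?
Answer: -931 - 637*I*√3/2 ≈ -931.0 - 551.66*I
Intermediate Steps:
w(A, g) = √2*√A (w(A, g) = √(2*A) = √2*√A)
t(o) = (1 + √2*√o/4)*(-7 + o) (t(o) = (o/o + (√2*√o)/4)*(o - 7) = (1 + (√2*√o)*(¼))*(-7 + o) = (1 + √2*√o/4)*(-7 + o))
49*(-6 + t(-6)) = 49*(-6 + (-7 - 6 - 7*√2*√(-6)/4 + √2*(-6)^(3/2)/4)) = 49*(-6 + (-7 - 6 - 7*√2*I*√6/4 + √2*(-6*I*√6)/4)) = 49*(-6 + (-7 - 6 - 7*I*√3/2 - 3*I*√3)) = 49*(-6 + (-13 - 13*I*√3/2)) = 49*(-19 - 13*I*√3/2) = -931 - 637*I*√3/2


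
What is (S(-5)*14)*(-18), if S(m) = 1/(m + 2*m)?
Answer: 84/5 ≈ 16.800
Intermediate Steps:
S(m) = 1/(3*m)
(S(-5)*14)*(-18) = (((⅓)/(-5))*14)*(-18) = (((⅓)*(-⅕))*14)*(-18) = -1/15*14*(-18) = -14/15*(-18) = 84/5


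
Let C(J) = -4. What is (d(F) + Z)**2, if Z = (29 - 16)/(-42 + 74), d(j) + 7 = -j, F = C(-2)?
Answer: 6889/1024 ≈ 6.7275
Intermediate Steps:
F = -4
d(j) = -7 - j
Z = 13/32 ≈ 0.40625
(d(F) + Z)**2 = ((-7 - 1*(-4)) + 13/32)**2 = ((-7 + 4) + 13/32)**2 = (-3 + 13/32)**2 = (-83/32)**2 = 6889/1024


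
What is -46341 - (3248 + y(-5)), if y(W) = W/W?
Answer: -49590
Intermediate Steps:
y(W) = 1
-46341 - (3248 + y(-5)) = -46341 - (3248 + 1) = -46341 - 1*3249 = -46341 - 3249 = -49590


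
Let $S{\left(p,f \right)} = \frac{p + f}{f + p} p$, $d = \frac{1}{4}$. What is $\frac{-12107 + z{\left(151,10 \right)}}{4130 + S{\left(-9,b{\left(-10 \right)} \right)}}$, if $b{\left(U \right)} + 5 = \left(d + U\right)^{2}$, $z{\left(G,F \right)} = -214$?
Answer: $- \frac{12321}{4121} \approx -2.9898$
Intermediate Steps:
$d = \frac{1}{4} \approx 0.25$
$b{\left(U \right)} = -5 + \left(\frac{1}{4} + U\right)^{2}$
$S{\left(p,f \right)} = p$ ($S{\left(p,f \right)} = \frac{f + p}{f + p} p = 1 p = p$)
$\frac{-12107 + z{\left(151,10 \right)}}{4130 + S{\left(-9,b{\left(-10 \right)} \right)}} = \frac{-12107 - 214}{4130 - 9} = - \frac{12321}{4121}$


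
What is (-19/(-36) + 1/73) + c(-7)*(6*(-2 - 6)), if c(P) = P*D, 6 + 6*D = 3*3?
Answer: 442927/2628 ≈ 168.54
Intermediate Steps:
D = ½ (D = -1 + (3*3)/6 = -1 + (⅙)*9 = -1 + 3/2 = ½ ≈ 0.50000)
c(P) = P/2 (c(P) = P*(½) = P/2)
(-19/(-36) + 1/73) + c(-7)*(6*(-2 - 6)) = (-19/(-36) + 1/73) + ((½)*(-7))*(6*(-2 - 6)) = (-19*(-1/36) + 1*(1/73)) - 21*(-8) = (19/36 + 1/73) - 7/2*(-48) = 1423/2628 + 168 = 442927/2628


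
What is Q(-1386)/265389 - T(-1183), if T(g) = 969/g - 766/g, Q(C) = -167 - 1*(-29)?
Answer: 2557653/14950247 ≈ 0.17108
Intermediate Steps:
Q(C) = -138 (Q(C) = -167 + 29 = -138)
T(g) = 203/g
Q(-1386)/265389 - T(-1183) = -138/265389 - 203/(-1183) = -138*1/265389 - 203*(-1)/1183 = -46/88463 - 1*(-29/169) = -46/88463 + 29/169 = 2557653/14950247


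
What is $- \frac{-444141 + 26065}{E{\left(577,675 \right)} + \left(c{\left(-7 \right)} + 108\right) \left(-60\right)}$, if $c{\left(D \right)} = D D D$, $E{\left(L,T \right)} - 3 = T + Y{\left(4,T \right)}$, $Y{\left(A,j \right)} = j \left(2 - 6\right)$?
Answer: $\frac{209038}{6039} \approx 34.615$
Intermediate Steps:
$Y{\left(A,j \right)} = - 4 j$ ($Y{\left(A,j \right)} = j \left(2 - 6\right) = j \left(-4\right) = - 4 j$)
$E{\left(L,T \right)} = 3 - 3 T$ ($E{\left(L,T \right)} = 3 + \left(T - 4 T\right) = 3 - 3 T$)
$c{\left(D \right)} = D^{3}$ ($c{\left(D \right)} = D^{2} D = D^{3}$)
$- \frac{-444141 + 26065}{E{\left(577,675 \right)} + \left(c{\left(-7 \right)} + 108\right) \left(-60\right)} = - \frac{-444141 + 26065}{\left(3 - 2025\right) + \left(\left(-7\right)^{3} + 108\right) \left(-60\right)} = - \frac{-418076}{\left(3 - 2025\right) + \left(-343 + 108\right) \left(-60\right)} = - \frac{-418076}{-2022 - -14100} = - \frac{-418076}{-2022 + 14100} = - \frac{-418076}{12078} = \left(-1\right) \left(- \frac{209038}{6039}\right) = \frac{209038}{6039}$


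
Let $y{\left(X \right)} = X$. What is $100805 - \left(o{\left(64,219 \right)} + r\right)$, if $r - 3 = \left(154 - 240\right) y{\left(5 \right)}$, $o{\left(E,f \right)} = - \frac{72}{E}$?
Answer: $\frac{809865}{8} \approx 1.0123 \cdot 10^{5}$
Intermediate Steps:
$r = -427$ ($r = 3 + \left(154 - 240\right) 5 = 3 - 430 = -427$)
$100805 - \left(o{\left(64,219 \right)} + r\right) = 100805 - \left(- \frac{72}{64} - 427\right) = 100805 - \left(\left(-72\right) \frac{1}{64} - 427\right) = 100805 - \left(- \frac{9}{8} - 427\right) = 100805 - - \frac{3425}{8} = 100805 + \frac{3425}{8} = \frac{809865}{8}$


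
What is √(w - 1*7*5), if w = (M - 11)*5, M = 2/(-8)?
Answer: I*√365/2 ≈ 9.5525*I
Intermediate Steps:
M = -¼ (M = 2*(-⅛) = -¼ ≈ -0.25000)
w = -225/4 (w = (-¼ - 11)*5 = -45/4*5 = -225/4 ≈ -56.250)
√(w - 1*7*5) = √(-225/4 - 1*7*5) = √(-225/4 - 7*5) = √(-225/4 - 35) = √(-365/4) = I*√365/2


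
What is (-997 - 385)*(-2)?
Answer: 2764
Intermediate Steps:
(-997 - 385)*(-2) = -1382*(-2) = 2764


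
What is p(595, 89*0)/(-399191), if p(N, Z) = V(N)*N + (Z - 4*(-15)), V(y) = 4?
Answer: -2440/399191 ≈ -0.0061124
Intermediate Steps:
p(N, Z) = 60 + Z + 4*N (p(N, Z) = 4*N + (Z - 4*(-15)) = 4*N + (Z + 60) = 4*N + (60 + Z) = 60 + Z + 4*N)
p(595, 89*0)/(-399191) = (60 + 89*0 + 4*595)/(-399191) = (60 + 0 + 2380)*(-1/399191) = 2440*(-1/399191) = -2440/399191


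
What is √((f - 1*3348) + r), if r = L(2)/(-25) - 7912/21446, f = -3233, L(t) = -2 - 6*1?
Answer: I*√18917674131593/53615 ≈ 81.124*I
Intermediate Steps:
L(t) = -8 (L(t) = -2 - 6 = -8)
r = -13116/268075 (r = -8/(-25) - 7912/21446 = -8*(-1/25) - 7912*1/21446 = 8/25 - 3956/10723 = -13116/268075 ≈ -0.048927)
√((f - 1*3348) + r) = √((-3233 - 1*3348) - 13116/268075) = √((-3233 - 3348) - 13116/268075) = √(-6581 - 13116/268075) = √(-1764214691/268075) = I*√18917674131593/53615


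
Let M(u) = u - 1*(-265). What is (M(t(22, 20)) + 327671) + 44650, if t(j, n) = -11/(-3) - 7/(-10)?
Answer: 11177711/30 ≈ 3.7259e+5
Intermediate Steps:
t(j, n) = 131/30 (t(j, n) = -11*(-1/3) - 7*(-1/10) = 11/3 + 7/10 = 131/30)
M(u) = 265 + u (M(u) = u + 265 = 265 + u)
(M(t(22, 20)) + 327671) + 44650 = ((265 + 131/30) + 327671) + 44650 = (8081/30 + 327671) + 44650 = 9838211/30 + 44650 = 11177711/30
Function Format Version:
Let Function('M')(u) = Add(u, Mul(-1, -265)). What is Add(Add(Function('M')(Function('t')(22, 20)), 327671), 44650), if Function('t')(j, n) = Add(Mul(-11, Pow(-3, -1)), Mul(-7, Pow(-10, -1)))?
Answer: Rational(11177711, 30) ≈ 3.7259e+5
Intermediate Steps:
Function('t')(j, n) = Rational(131, 30) (Function('t')(j, n) = Add(Mul(-11, Rational(-1, 3)), Mul(-7, Rational(-1, 10))) = Add(Rational(11, 3), Rational(7, 10)) = Rational(131, 30))
Function('M')(u) = Add(265, u) (Function('M')(u) = Add(u, 265) = Add(265, u))
Add(Add(Function('M')(Function('t')(22, 20)), 327671), 44650) = Add(Add(Add(265, Rational(131, 30)), 327671), 44650) = Add(Add(Rational(8081, 30), 327671), 44650) = Add(Rational(9838211, 30), 44650) = Rational(11177711, 30)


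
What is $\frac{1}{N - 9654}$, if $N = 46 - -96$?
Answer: $- \frac{1}{9512} \approx -0.00010513$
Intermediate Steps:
$N = 142$ ($N = 46 + 96 = 142$)
$\frac{1}{N - 9654} = \frac{1}{142 - 9654} = \frac{1}{-9512} = - \frac{1}{9512}$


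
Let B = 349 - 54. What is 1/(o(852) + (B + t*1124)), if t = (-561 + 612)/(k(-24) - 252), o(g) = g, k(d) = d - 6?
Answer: 47/44355 ≈ 0.0010596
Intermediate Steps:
k(d) = -6 + d
B = 295
t = -17/94 (t = (-561 + 612)/((-6 - 24) - 252) = 51/(-30 - 252) = 51/(-282) = 51*(-1/282) = -17/94 ≈ -0.18085)
1/(o(852) + (B + t*1124)) = 1/(852 + (295 - 17/94*1124)) = 1/(852 + (295 - 9554/47)) = 1/(852 + 4311/47) = 1/(44355/47) = 47/44355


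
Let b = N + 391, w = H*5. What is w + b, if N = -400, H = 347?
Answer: 1726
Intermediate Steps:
w = 1735 (w = 347*5 = 1735)
b = -9 (b = -400 + 391 = -9)
w + b = 1735 - 9 = 1726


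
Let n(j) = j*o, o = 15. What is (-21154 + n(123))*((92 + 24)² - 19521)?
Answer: 117109085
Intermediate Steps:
n(j) = 15*j (n(j) = j*15 = 15*j)
(-21154 + n(123))*((92 + 24)² - 19521) = (-21154 + 15*123)*((92 + 24)² - 19521) = (-21154 + 1845)*(116² - 19521) = -19309*(13456 - 19521) = -19309*(-6065) = 117109085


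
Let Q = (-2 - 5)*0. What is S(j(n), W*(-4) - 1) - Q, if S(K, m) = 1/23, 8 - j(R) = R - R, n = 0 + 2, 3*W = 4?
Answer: 1/23 ≈ 0.043478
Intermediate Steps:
W = 4/3 (W = (⅓)*4 = 4/3 ≈ 1.3333)
n = 2
j(R) = 8 (j(R) = 8 - (R - R) = 8 - 1*0 = 8 + 0 = 8)
Q = 0 (Q = -7*0 = 0)
S(K, m) = 1/23
S(j(n), W*(-4) - 1) - Q = 1/23 - 1*0 = 1/23 + 0 = 1/23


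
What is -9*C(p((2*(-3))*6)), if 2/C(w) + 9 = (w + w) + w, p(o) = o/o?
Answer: 3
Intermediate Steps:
p(o) = 1
C(w) = 2/(-9 + 3*w) (C(w) = 2/(-9 + ((w + w) + w)) = 2/(-9 + (2*w + w)) = 2/(-9 + 3*w))
-9*C(p((2*(-3))*6)) = -6/(-3 + 1) = -6/(-2) = -6*(-1)/2 = -9*(-1/3) = 3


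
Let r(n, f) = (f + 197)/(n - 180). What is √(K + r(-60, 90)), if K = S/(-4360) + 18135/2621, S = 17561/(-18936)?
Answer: √465288452954762615555/9016344840 ≈ 2.3924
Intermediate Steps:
S = -17561/18936 (S = 17561*(-1/18936) = -17561/18936 ≈ -0.92739)
K = 1497289036981/216392276160 (K = -17561/18936/(-4360) + 18135/2621 = -17561/18936*(-1/4360) + 18135*(1/2621) = 17561/82560960 + 18135/2621 = 1497289036981/216392276160 ≈ 6.9193)
r(n, f) = (197 + f)/(-180 + n)
√(K + r(-60, 90)) = √(1497289036981/216392276160 + (197 + 90)/(-180 - 60)) = √(1497289036981/216392276160 + 287/(-240)) = √(1497289036981/216392276160 - 1/240*287) = √(1497289036981/216392276160 - 287/240) = √(1238519940073/216392276160) = √465288452954762615555/9016344840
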